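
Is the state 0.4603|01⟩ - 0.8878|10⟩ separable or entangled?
Entangled

Writing the state as a|00⟩ + b|01⟩ + c|10⟩ + d|11⟩, it is a product state iff ad − bc = 0.
Here (a, b, c, d) = (0, 0.4603, -0.8878, 0): ad − bc = (0)(0) − (0.4603)(-0.8878) = 0.4087 ≠ 0, so the state is entangled.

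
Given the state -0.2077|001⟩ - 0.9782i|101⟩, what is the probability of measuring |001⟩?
0.04314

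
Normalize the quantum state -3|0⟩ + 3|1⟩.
-1/√2|0⟩ + 1/√2|1⟩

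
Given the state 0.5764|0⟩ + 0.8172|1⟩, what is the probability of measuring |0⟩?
0.3322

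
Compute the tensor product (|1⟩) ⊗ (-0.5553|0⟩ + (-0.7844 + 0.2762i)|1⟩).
-0.5553|10⟩ + (-0.7844 + 0.2762i)|11⟩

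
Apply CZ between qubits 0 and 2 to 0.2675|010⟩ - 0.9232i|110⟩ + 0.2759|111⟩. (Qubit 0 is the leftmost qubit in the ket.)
0.2675|010⟩ - 0.9232i|110⟩ - 0.2759|111⟩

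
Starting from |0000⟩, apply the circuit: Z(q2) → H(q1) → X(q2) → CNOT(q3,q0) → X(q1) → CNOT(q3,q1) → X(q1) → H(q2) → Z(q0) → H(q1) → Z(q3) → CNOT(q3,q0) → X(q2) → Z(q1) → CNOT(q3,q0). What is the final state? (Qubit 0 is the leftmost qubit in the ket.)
-1/√2|0000⟩ + 1/√2|0010⟩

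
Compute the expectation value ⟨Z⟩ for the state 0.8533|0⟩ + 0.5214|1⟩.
0.4563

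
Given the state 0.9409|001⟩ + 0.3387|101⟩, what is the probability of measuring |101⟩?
0.1147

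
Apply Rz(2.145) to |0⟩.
(0.4779 - 0.8784i)|0⟩

Rz(2.145) = [[e^(−iθ/2), 0], [0, e^(iθ/2)]] with e^(±iθ/2) = cos(θ/2) ± i·sin(θ/2); θ = 2.145, cos(θ/2) ≈ 0.47793, sin(θ/2) ≈ 0.878398.
With a = amp(|0⟩) = 1 and b = amp(|1⟩) = 0:
new amp(|0⟩) = (0.47793 - 0.878398i)·a = (0.4779 - 0.8784i)
new amp(|1⟩) = (0.47793 + 0.878398i)·b = 0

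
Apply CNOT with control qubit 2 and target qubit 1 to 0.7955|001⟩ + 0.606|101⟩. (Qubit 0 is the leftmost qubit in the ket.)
0.7955|011⟩ + 0.606|111⟩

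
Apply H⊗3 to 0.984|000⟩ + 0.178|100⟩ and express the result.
0.4108|000⟩ + 0.4108|001⟩ + 0.4108|010⟩ + 0.4108|011⟩ + 0.285|100⟩ + 0.285|101⟩ + 0.285|110⟩ + 0.285|111⟩

H⊗3 gives amp(|y⟩) = (1/2√2) Σ_x (−1)^(x·y) amp(|x⟩), where x·y is the number of positions in which both x and y have a 1.
|000⟩: (0.984 + 0.178)/(2√2) = 0.4108
|001⟩: (0.984 + 0.178)/(2√2) = 0.4108
|010⟩: (0.984 + 0.178)/(2√2) = 0.4108
|011⟩: (0.984 + 0.178)/(2√2) = 0.4108
|100⟩: (0.984 - 0.178)/(2√2) = 0.285
|101⟩: (0.984 - 0.178)/(2√2) = 0.285
|110⟩: (0.984 - 0.178)/(2√2) = 0.285
|111⟩: (0.984 - 0.178)/(2√2) = 0.285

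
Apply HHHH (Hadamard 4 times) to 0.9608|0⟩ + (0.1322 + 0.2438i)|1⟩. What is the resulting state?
0.9608|0⟩ + (0.1322 + 0.2438i)|1⟩

H² = I, so an even number of Hadamards cancels: H^4 = I and the state is unchanged.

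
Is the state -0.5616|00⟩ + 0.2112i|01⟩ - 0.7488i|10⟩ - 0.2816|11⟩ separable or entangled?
Separable

Writing the state as a|00⟩ + b|01⟩ + c|10⟩ + d|11⟩, it is a product state iff ad − bc = 0.
Here (a, b, c, d) = (-0.5616, 0.2112i, -0.7488i, -0.2816): ad − bc = (-0.5616)(-0.2816) − (0.2112i)(-0.7488i) = 0, so the state is separable.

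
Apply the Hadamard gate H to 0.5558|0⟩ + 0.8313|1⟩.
0.9808|0⟩ - 0.1948|1⟩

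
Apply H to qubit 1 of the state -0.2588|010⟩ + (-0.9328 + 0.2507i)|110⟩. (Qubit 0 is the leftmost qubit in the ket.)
-0.183|000⟩ + 0.183|010⟩ + (-0.6596 + 0.1773i)|100⟩ + (0.6596 - 0.1773i)|110⟩

H on qubit 1 mixes each pair of kets that differ only in qubit 1: amplitudes (a, b) of (|…0…⟩, |…1…⟩) become ((a + b)/√2, (a − b)/√2). Kets absent from the input have amplitude 0.
(|000⟩, |010⟩): (a, b) = (0, -0.2588) → (-0.183, 0.183)
(|100⟩, |110⟩): (a, b) = (0, (-0.9328 + 0.2507i)) → ((-0.6596 + 0.1773i), (0.6596 - 0.1773i))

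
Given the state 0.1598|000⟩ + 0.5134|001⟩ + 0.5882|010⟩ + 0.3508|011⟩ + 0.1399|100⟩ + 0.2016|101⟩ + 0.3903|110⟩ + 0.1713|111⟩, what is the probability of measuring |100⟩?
0.01957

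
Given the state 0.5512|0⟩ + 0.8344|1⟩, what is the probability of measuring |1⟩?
0.6962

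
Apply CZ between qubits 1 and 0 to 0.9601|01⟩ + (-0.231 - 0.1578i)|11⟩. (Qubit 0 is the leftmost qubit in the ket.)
0.9601|01⟩ + (0.231 + 0.1578i)|11⟩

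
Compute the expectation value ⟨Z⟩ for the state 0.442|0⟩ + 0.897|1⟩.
-0.6092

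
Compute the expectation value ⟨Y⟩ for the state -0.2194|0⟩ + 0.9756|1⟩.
0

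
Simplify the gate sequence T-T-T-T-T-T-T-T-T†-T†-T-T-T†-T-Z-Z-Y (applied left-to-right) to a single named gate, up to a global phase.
Y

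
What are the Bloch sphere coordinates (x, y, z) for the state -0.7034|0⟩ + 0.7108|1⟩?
(-1, 0, -0.01047)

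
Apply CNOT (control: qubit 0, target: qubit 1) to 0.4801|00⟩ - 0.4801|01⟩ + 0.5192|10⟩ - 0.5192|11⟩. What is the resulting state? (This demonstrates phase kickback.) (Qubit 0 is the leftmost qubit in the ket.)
0.4801|00⟩ - 0.4801|01⟩ - 0.5192|10⟩ + 0.5192|11⟩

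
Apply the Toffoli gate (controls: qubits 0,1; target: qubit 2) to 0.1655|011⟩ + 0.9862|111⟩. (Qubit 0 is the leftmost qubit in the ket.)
0.1655|011⟩ + 0.9862|110⟩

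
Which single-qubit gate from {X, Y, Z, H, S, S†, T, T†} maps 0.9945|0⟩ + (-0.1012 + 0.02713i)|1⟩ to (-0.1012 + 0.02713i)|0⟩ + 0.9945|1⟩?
X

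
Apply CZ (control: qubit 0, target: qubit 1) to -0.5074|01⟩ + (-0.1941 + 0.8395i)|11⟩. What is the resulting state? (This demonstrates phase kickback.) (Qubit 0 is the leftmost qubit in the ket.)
-0.5074|01⟩ + (0.1941 - 0.8395i)|11⟩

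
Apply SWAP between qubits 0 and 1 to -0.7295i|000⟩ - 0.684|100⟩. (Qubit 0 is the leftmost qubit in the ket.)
-0.7295i|000⟩ - 0.684|010⟩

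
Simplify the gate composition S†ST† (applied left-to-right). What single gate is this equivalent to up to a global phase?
T†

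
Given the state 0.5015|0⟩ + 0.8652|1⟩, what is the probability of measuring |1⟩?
0.7486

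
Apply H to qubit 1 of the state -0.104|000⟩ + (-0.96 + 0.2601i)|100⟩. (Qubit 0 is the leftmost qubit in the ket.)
-0.07354|000⟩ - 0.07354|010⟩ + (-0.6788 + 0.1839i)|100⟩ + (-0.6788 + 0.1839i)|110⟩

H on qubit 1 mixes each pair of kets that differ only in qubit 1: amplitudes (a, b) of (|…0…⟩, |…1…⟩) become ((a + b)/√2, (a − b)/√2). Kets absent from the input have amplitude 0.
(|000⟩, |010⟩): (a, b) = (-0.104, 0) → (-0.07354, -0.07354)
(|100⟩, |110⟩): (a, b) = ((-0.96 + 0.2601i), 0) → ((-0.6788 + 0.1839i), (-0.6788 + 0.1839i))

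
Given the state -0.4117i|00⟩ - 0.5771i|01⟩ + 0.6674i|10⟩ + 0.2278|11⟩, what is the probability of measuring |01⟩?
0.333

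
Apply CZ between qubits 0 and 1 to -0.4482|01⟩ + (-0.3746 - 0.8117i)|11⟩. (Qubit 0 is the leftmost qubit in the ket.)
-0.4482|01⟩ + (0.3746 + 0.8117i)|11⟩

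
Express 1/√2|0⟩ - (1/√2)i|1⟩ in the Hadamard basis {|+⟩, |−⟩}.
(1/2 - (1/2)i)|+⟩ + (1/2 + (1/2)i)|−⟩

With |ψ⟩ = α|0⟩ + β|1⟩, the Hadamard-basis coefficients are ⟨+|ψ⟩ = (α + β)/√2 and ⟨−|ψ⟩ = (α − β)/√2.
Here α = 1/√2, β = -(1/√2)i: (α + β)/√2 = (1/2 - (1/2)i), (α − β)/√2 = (1/2 + (1/2)i).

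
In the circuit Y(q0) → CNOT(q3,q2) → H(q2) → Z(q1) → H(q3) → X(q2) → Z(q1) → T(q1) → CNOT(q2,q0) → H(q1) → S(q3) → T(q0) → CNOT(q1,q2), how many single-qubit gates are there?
10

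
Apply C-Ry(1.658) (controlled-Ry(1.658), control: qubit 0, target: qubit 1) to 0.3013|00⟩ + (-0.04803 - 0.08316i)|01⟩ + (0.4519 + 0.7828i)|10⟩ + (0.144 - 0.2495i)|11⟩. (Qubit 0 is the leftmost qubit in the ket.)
0.3013|00⟩ + (-0.04803 - 0.08316i)|01⟩ + (0.1991 + 0.7128i)|10⟩ + (0.4305 + 0.4086i)|11⟩

C-Ry(1.658) leaves the control-|0⟩ kets |00⟩, |01⟩ unchanged and applies Ry(1.658) to qubit 1 on the control-|1⟩ pair (|10⟩, |11⟩).
Ry(1.658) = [[cos(θ/2), −sin(θ/2)], [sin(θ/2), cos(θ/2)]]; θ = 1.658, cos(θ/2) ≈ 0.675613, sin(θ/2) ≈ 0.737256.
With a = amp(|10⟩) = (0.4519 + 0.7828i) and b = amp(|11⟩) = (0.144 - 0.2495i):
new amp(|10⟩) = (0.675613)·a + (-0.737256)·b = (0.1991 + 0.7128i)
new amp(|11⟩) = (0.737256)·a + (0.675613)·b = (0.4305 + 0.4086i)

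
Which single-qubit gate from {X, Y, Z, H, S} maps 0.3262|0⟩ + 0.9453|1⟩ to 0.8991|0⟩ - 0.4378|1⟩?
H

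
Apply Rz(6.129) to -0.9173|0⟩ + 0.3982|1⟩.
(0.9146 + 0.07065i)|0⟩ + (-0.397 + 0.03067i)|1⟩

Rz(6.129) = [[e^(−iθ/2), 0], [0, e^(iθ/2)]] with e^(±iθ/2) = cos(θ/2) ± i·sin(θ/2); θ = 6.129, cos(θ/2) ≈ -0.99703, sin(θ/2) ≈ 0.0770163.
With a = amp(|0⟩) = -0.9173 and b = amp(|1⟩) = 0.3982:
new amp(|0⟩) = (-0.99703 - 0.0770163i)·a = (0.9146 + 0.07065i)
new amp(|1⟩) = (-0.99703 + 0.0770163i)·b = (-0.397 + 0.03067i)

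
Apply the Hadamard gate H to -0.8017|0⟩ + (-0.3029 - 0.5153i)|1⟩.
(-0.7811 - 0.3644i)|0⟩ + (-0.3527 + 0.3644i)|1⟩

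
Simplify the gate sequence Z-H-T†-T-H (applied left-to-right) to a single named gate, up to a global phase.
Z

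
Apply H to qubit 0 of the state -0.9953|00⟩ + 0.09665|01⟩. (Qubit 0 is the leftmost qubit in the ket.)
-0.7038|00⟩ + 0.06834|01⟩ - 0.7038|10⟩ + 0.06834|11⟩

H on qubit 0 mixes each pair of kets that differ only in qubit 0: amplitudes (a, b) of (|…0…⟩, |…1…⟩) become ((a + b)/√2, (a − b)/√2). Kets absent from the input have amplitude 0.
(|00⟩, |10⟩): (a, b) = (-0.9953, 0) → (-0.7038, -0.7038)
(|01⟩, |11⟩): (a, b) = (0.09665, 0) → (0.06834, 0.06834)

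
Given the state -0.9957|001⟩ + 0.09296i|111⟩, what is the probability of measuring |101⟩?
0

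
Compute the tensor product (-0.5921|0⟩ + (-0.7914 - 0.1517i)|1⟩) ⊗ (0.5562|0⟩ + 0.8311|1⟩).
-0.3293|00⟩ - 0.4921|01⟩ + (-0.4402 - 0.08438i)|10⟩ + (-0.6577 - 0.1261i)|11⟩

amp(|b₁b₂…⟩) = product of the factor amplitudes for bits b₁, b₂, …; only kets whose every factor amplitude is nonzero survive.
|00⟩: (-0.5921)(0.5562) = -0.3293
|01⟩: (-0.5921)(0.8311) = -0.4921
|10⟩: (-0.7914 - 0.1517i)(0.5562) = (-0.4402 - 0.08438i)
|11⟩: (-0.7914 - 0.1517i)(0.8311) = (-0.6577 - 0.1261i)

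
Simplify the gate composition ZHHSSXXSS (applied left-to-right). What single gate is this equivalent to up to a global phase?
Z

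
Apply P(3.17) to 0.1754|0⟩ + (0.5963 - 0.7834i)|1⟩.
0.1754|0⟩ + (-0.6183 + 0.7661i)|1⟩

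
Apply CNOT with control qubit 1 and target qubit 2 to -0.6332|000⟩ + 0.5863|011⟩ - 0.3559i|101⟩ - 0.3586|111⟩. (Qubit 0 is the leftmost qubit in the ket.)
-0.6332|000⟩ + 0.5863|010⟩ - 0.3559i|101⟩ - 0.3586|110⟩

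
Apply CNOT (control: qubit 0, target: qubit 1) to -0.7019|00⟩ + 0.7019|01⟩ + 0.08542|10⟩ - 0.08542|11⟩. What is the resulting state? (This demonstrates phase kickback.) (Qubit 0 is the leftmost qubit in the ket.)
-0.7019|00⟩ + 0.7019|01⟩ - 0.08542|10⟩ + 0.08542|11⟩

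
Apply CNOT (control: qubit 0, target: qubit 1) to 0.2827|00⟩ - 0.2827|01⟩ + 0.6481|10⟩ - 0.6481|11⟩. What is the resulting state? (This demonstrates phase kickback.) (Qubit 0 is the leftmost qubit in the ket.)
0.2827|00⟩ - 0.2827|01⟩ - 0.6481|10⟩ + 0.6481|11⟩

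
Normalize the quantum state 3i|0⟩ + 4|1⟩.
0.6i|0⟩ + 0.8|1⟩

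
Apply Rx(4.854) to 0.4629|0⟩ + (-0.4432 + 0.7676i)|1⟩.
(0.1534 + 0.2904i)|0⟩ + (0.3348 - 0.8832i)|1⟩

Rx(4.854) = [[cos(θ/2), −i·sin(θ/2)], [−i·sin(θ/2), cos(θ/2)]]; θ = 4.854, cos(θ/2) ≈ -0.75536, sin(θ/2) ≈ 0.65531.
With a = amp(|0⟩) = 0.4629 and b = amp(|1⟩) = (-0.4432 + 0.7676i):
new amp(|0⟩) = (-0.75536)·a + (-0.65531i)·b = (0.1534 + 0.2904i)
new amp(|1⟩) = (-0.65531i)·a + (-0.75536)·b = (0.3348 - 0.8832i)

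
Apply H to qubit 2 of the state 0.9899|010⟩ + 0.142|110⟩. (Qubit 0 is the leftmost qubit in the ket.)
0.7|010⟩ + 0.7|011⟩ + 0.1004|110⟩ + 0.1004|111⟩

H on qubit 2 mixes each pair of kets that differ only in qubit 2: amplitudes (a, b) of (|…0…⟩, |…1…⟩) become ((a + b)/√2, (a − b)/√2). Kets absent from the input have amplitude 0.
(|010⟩, |011⟩): (a, b) = (0.9899, 0) → (0.7, 0.7)
(|110⟩, |111⟩): (a, b) = (0.142, 0) → (0.1004, 0.1004)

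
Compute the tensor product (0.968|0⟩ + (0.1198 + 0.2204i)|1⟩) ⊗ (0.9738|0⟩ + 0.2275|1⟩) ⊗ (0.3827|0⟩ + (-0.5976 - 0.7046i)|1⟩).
0.3607|000⟩ + (-0.5633 - 0.6642i)|001⟩ + 0.08428|010⟩ + (-0.1316 - 0.1552i)|011⟩ + (0.04465 + 0.08214i)|100⟩ + (0.08151 - 0.2105i)|101⟩ + (0.01043 + 0.01919i)|110⟩ + (0.01904 - 0.04917i)|111⟩

amp(|b₁b₂…⟩) = product of the factor amplitudes for bits b₁, b₂, …; only kets whose every factor amplitude is nonzero survive.
|000⟩: (0.968)(0.9738)(0.3827) = 0.3607
|001⟩: (0.968)(0.9738)(-0.5976 - 0.7046i) = (-0.5633 - 0.6642i)
|010⟩: (0.968)(0.2275)(0.3827) = 0.08428
|011⟩: (0.968)(0.2275)(-0.5976 - 0.7046i) = (-0.1316 - 0.1552i)
|100⟩: (0.1198 + 0.2204i)(0.9738)(0.3827) = (0.04465 + 0.08214i)
|101⟩: (0.1198 + 0.2204i)(0.9738)(-0.5976 - 0.7046i) = (0.08151 - 0.2105i)
|110⟩: (0.1198 + 0.2204i)(0.2275)(0.3827) = (0.01043 + 0.01919i)
|111⟩: (0.1198 + 0.2204i)(0.2275)(-0.5976 - 0.7046i) = (0.01904 - 0.04917i)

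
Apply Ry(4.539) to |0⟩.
-0.6432|0⟩ + 0.7657|1⟩

Ry(4.539) = [[cos(θ/2), −sin(θ/2)], [sin(θ/2), cos(θ/2)]]; θ = 4.539, cos(θ/2) ≈ -0.643226, sin(θ/2) ≈ 0.765677.
With a = amp(|0⟩) = 1 and b = amp(|1⟩) = 0:
new amp(|0⟩) = (-0.643226)·a + (-0.765677)·b = -0.6432
new amp(|1⟩) = (0.765677)·a + (-0.643226)·b = 0.7657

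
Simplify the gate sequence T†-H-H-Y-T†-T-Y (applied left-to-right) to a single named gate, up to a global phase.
T†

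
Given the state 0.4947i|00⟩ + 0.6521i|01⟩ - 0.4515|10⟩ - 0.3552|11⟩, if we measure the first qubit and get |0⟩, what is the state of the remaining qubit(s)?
0.6044i|0⟩ + 0.7967i|1⟩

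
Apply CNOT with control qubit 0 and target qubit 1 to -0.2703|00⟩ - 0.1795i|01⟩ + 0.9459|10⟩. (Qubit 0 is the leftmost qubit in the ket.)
-0.2703|00⟩ - 0.1795i|01⟩ + 0.9459|11⟩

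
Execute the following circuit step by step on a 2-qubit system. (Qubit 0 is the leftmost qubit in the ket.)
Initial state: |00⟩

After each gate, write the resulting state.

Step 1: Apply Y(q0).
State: i|10⟩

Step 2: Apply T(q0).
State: (-1/√2 + (1/√2)i)|10⟩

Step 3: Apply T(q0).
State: -|10⟩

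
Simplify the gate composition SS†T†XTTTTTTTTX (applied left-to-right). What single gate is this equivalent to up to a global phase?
T†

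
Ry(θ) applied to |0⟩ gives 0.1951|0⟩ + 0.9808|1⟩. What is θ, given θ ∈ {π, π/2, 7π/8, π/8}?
7π/8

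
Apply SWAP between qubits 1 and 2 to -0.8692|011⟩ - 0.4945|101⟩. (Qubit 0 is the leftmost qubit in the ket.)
-0.8692|011⟩ - 0.4945|110⟩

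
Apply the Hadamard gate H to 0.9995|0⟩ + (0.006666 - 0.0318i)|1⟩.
(0.7115 - 0.02249i)|0⟩ + (0.702 + 0.02249i)|1⟩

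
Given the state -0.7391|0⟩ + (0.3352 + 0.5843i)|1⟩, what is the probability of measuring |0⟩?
0.5463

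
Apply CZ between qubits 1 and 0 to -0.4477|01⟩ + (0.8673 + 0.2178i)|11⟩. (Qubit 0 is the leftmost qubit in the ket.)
-0.4477|01⟩ + (-0.8673 - 0.2178i)|11⟩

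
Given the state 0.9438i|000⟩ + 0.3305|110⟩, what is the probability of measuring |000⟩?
0.8908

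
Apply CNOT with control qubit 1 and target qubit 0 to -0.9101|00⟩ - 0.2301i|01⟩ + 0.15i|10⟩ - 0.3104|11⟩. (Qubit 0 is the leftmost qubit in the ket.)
-0.9101|00⟩ - 0.3104|01⟩ + 0.15i|10⟩ - 0.2301i|11⟩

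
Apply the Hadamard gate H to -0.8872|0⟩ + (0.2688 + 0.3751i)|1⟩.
(-0.4373 + 0.2652i)|0⟩ + (-0.8174 - 0.2652i)|1⟩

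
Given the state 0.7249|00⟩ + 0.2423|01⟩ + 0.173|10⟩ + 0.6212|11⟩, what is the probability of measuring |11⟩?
0.3859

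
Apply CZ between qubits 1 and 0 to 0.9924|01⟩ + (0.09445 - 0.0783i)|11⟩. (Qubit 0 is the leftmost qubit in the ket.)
0.9924|01⟩ + (-0.09445 + 0.0783i)|11⟩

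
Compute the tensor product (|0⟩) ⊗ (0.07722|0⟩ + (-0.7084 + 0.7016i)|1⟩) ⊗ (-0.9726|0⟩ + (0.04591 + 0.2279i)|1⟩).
-0.0751|000⟩ + (0.003545 + 0.0176i)|001⟩ + (0.689 - 0.6824i)|010⟩ + (-0.1924 - 0.1292i)|011⟩

amp(|b₁b₂…⟩) = product of the factor amplitudes for bits b₁, b₂, …; only kets whose every factor amplitude is nonzero survive.
|000⟩: (1)(0.07722)(-0.9726) = -0.0751
|001⟩: (1)(0.07722)(0.04591 + 0.2279i) = (0.003545 + 0.0176i)
|010⟩: (1)(-0.7084 + 0.7016i)(-0.9726) = (0.689 - 0.6824i)
|011⟩: (1)(-0.7084 + 0.7016i)(0.04591 + 0.2279i) = (-0.1924 - 0.1292i)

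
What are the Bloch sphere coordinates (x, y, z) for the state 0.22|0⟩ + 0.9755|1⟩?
(0.4292, 0, -0.9032)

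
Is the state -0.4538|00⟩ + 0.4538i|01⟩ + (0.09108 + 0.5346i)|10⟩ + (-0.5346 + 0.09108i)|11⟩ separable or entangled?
Entangled

Writing the state as a|00⟩ + b|01⟩ + c|10⟩ + d|11⟩, it is a product state iff ad − bc = 0.
Here (a, b, c, d) = (-0.4538, 0.4538i, (0.09108 + 0.5346i), (-0.5346 + 0.09108i)): ad − bc = (-0.4538)(-0.5346 + 0.09108i) − (0.4538i)(0.09108 + 0.5346i) = (0.4852 - 0.08266i) ≠ 0, so the state is entangled.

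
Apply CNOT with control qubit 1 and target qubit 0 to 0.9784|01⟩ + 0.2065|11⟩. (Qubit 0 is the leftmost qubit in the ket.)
0.2065|01⟩ + 0.9784|11⟩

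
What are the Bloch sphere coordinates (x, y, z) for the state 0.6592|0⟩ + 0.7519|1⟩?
(0.9913, 0, -0.1308)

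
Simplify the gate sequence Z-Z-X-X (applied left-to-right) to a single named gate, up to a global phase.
I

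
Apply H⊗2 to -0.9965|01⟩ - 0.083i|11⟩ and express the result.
(-0.4983 - 0.0415i)|00⟩ + (0.4983 + 0.0415i)|01⟩ + (-0.4983 + 0.0415i)|10⟩ + (0.4983 - 0.0415i)|11⟩

H⊗2 gives amp(|y⟩) = (1/2) Σ_x (−1)^(x·y) amp(|x⟩), where x·y is the number of positions in which both x and y have a 1.
|00⟩: (-0.9965 - 0.083i)/2 = (-0.4983 - 0.0415i)
|01⟩: (0.9965 + 0.083i)/2 = (0.4983 + 0.0415i)
|10⟩: (-0.9965 + 0.083i)/2 = (-0.4983 + 0.0415i)
|11⟩: (0.9965 - 0.083i)/2 = (0.4983 - 0.0415i)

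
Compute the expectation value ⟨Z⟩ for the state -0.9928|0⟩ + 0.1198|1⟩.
0.9713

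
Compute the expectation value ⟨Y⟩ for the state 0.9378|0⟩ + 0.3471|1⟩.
0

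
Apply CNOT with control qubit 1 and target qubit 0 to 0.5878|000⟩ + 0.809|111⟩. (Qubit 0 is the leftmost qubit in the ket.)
0.5878|000⟩ + 0.809|011⟩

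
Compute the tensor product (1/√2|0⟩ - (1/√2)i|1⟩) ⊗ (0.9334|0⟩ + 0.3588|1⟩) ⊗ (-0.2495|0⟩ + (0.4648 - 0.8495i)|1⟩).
-0.1647|000⟩ + (0.3068 - 0.5607i)|001⟩ - 0.0633|010⟩ + (0.1179 - 0.2155i)|011⟩ + 0.1647i|100⟩ + (-0.5607 - 0.3068i)|101⟩ + 0.0633i|110⟩ + (-0.2155 - 0.1179i)|111⟩

amp(|b₁b₂…⟩) = product of the factor amplitudes for bits b₁, b₂, …; only kets whose every factor amplitude is nonzero survive.
|000⟩: (1/√2)(0.9334)(-0.2495) = -0.1647
|001⟩: (1/√2)(0.9334)(0.4648 - 0.8495i) = (0.3068 - 0.5607i)
|010⟩: (1/√2)(0.3588)(-0.2495) = -0.0633
|011⟩: (1/√2)(0.3588)(0.4648 - 0.8495i) = (0.1179 - 0.2155i)
|100⟩: (-(1/√2)i)(0.9334)(-0.2495) = 0.1647i
|101⟩: (-(1/√2)i)(0.9334)(0.4648 - 0.8495i) = (-0.5607 - 0.3068i)
|110⟩: (-(1/√2)i)(0.3588)(-0.2495) = 0.0633i
|111⟩: (-(1/√2)i)(0.3588)(0.4648 - 0.8495i) = (-0.2155 - 0.1179i)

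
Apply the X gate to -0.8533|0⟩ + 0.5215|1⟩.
0.5215|0⟩ - 0.8533|1⟩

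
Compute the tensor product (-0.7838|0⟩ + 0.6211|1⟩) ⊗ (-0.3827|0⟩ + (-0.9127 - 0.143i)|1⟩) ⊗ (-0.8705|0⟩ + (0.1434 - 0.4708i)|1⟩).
-0.2611|000⟩ + (0.04301 - 0.1412i)|001⟩ + (-0.6227 - 0.09757i)|010⟩ + (0.1554 - 0.3207i)|011⟩ + 0.2069|100⟩ + (-0.03409 + 0.1119i)|101⟩ + (0.4935 + 0.07732i)|110⟩ + (-0.1231 + 0.2541i)|111⟩

amp(|b₁b₂…⟩) = product of the factor amplitudes for bits b₁, b₂, …; only kets whose every factor amplitude is nonzero survive.
|000⟩: (-0.7838)(-0.3827)(-0.8705) = -0.2611
|001⟩: (-0.7838)(-0.3827)(0.1434 - 0.4708i) = (0.04301 - 0.1412i)
|010⟩: (-0.7838)(-0.9127 - 0.143i)(-0.8705) = (-0.6227 - 0.09757i)
|011⟩: (-0.7838)(-0.9127 - 0.143i)(0.1434 - 0.4708i) = (0.1554 - 0.3207i)
|100⟩: (0.6211)(-0.3827)(-0.8705) = 0.2069
|101⟩: (0.6211)(-0.3827)(0.1434 - 0.4708i) = (-0.03409 + 0.1119i)
|110⟩: (0.6211)(-0.9127 - 0.143i)(-0.8705) = (0.4935 + 0.07732i)
|111⟩: (0.6211)(-0.9127 - 0.143i)(0.1434 - 0.4708i) = (-0.1231 + 0.2541i)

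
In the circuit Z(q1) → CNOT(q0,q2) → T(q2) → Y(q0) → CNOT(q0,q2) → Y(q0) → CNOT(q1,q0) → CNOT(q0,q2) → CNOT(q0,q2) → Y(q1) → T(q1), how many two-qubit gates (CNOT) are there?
5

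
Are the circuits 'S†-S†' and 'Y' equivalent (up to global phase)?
No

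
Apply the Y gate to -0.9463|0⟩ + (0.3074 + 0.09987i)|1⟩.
(0.09987 - 0.3074i)|0⟩ - 0.9463i|1⟩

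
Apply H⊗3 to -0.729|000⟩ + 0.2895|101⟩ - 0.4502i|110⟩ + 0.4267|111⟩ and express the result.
(-0.004525 - 0.1592i)|000⟩ + (-0.511 - 0.1592i)|001⟩ + (-0.3062 + 0.1592i)|010⟩ + (-0.2092 + 0.1592i)|011⟩ + (-0.511 + 0.1592i)|100⟩ + (-0.004525 + 0.1592i)|101⟩ + (-0.2092 - 0.1592i)|110⟩ + (-0.3062 - 0.1592i)|111⟩

H⊗3 gives amp(|y⟩) = (1/2√2) Σ_x (−1)^(x·y) amp(|x⟩), where x·y is the number of positions in which both x and y have a 1.
|000⟩: (-0.729 + 0.2895 - 0.4502i + 0.4267)/(2√2) = (-0.004525 - 0.1592i)
|001⟩: (-0.729 - 0.2895 - 0.4502i - 0.4267)/(2√2) = (-0.511 - 0.1592i)
|010⟩: (-0.729 + 0.2895 + 0.4502i - 0.4267)/(2√2) = (-0.3062 + 0.1592i)
|011⟩: (-0.729 - 0.2895 + 0.4502i + 0.4267)/(2√2) = (-0.2092 + 0.1592i)
|100⟩: (-0.729 - 0.2895 + 0.4502i - 0.4267)/(2√2) = (-0.511 + 0.1592i)
|101⟩: (-0.729 + 0.2895 + 0.4502i + 0.4267)/(2√2) = (-0.004525 + 0.1592i)
|110⟩: (-0.729 - 0.2895 - 0.4502i + 0.4267)/(2√2) = (-0.2092 - 0.1592i)
|111⟩: (-0.729 + 0.2895 - 0.4502i - 0.4267)/(2√2) = (-0.3062 - 0.1592i)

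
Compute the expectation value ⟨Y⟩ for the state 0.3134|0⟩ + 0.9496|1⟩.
0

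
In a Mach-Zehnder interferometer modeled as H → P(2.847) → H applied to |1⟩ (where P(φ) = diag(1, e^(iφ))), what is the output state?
(0.9785 - 0.1452i)|0⟩ + (0.02154 + 0.1452i)|1⟩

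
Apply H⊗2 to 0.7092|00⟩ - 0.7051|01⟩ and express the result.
0.00205|00⟩ + 0.7072|01⟩ + 0.00205|10⟩ + 0.7072|11⟩

H⊗2 gives amp(|y⟩) = (1/2) Σ_x (−1)^(x·y) amp(|x⟩), where x·y is the number of positions in which both x and y have a 1.
|00⟩: (0.7092 - 0.7051)/2 = 0.00205
|01⟩: (0.7092 + 0.7051)/2 = 0.7072
|10⟩: (0.7092 - 0.7051)/2 = 0.00205
|11⟩: (0.7092 + 0.7051)/2 = 0.7072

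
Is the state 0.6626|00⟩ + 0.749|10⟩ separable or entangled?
Separable

Writing the state as a|00⟩ + b|01⟩ + c|10⟩ + d|11⟩, it is a product state iff ad − bc = 0.
Here (a, b, c, d) = (0.6626, 0, 0.749, 0): ad − bc = (0.6626)(0) − (0)(0.749) = 0, so the state is separable.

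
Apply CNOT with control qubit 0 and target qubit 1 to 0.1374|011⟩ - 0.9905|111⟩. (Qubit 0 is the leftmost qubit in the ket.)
0.1374|011⟩ - 0.9905|101⟩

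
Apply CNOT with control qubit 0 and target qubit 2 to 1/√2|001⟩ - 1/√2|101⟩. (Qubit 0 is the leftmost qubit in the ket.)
1/√2|001⟩ - 1/√2|100⟩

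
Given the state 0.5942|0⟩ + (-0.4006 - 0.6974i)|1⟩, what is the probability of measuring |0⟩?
0.3531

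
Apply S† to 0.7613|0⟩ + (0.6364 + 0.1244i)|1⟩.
0.7613|0⟩ + (0.1244 - 0.6364i)|1⟩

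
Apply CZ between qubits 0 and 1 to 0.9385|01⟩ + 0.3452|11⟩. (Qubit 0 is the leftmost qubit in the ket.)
0.9385|01⟩ - 0.3452|11⟩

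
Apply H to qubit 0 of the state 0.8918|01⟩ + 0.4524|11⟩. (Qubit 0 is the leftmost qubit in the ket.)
0.9505|01⟩ + 0.3107|11⟩

H on qubit 0 mixes each pair of kets that differ only in qubit 0: amplitudes (a, b) of (|…0…⟩, |…1…⟩) become ((a + b)/√2, (a − b)/√2). Kets absent from the input have amplitude 0.
(|01⟩, |11⟩): (a, b) = (0.8918, 0.4524) → (0.9505, 0.3107)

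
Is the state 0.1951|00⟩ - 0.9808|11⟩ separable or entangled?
Entangled

Writing the state as a|00⟩ + b|01⟩ + c|10⟩ + d|11⟩, it is a product state iff ad − bc = 0.
Here (a, b, c, d) = (0.1951, 0, 0, -0.9808): ad − bc = (0.1951)(-0.9808) − (0)(0) = -0.1914 ≠ 0, so the state is entangled.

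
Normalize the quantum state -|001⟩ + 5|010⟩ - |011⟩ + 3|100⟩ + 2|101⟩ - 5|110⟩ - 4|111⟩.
-0.1111|001⟩ + 0.5556|010⟩ - 0.1111|011⟩ + 0.3333|100⟩ + 0.2222|101⟩ - 0.5556|110⟩ - 0.4444|111⟩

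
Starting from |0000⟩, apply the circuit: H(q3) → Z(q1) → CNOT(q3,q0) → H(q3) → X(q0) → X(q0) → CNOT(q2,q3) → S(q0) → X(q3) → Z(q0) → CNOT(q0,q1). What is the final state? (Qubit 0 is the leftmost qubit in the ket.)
1/2|0000⟩ + 1/2|0001⟩ + (1/2)i|1100⟩ - (1/2)i|1101⟩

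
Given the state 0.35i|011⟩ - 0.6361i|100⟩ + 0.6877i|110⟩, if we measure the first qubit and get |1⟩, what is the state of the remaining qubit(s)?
-0.679i|00⟩ + 0.7341i|10⟩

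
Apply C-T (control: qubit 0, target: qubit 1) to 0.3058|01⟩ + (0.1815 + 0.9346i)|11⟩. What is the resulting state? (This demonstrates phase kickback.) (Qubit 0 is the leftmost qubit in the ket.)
0.3058|01⟩ + (-0.5325 + 0.7892i)|11⟩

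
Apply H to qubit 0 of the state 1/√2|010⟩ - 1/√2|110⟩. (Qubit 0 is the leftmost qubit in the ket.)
|110⟩

H on qubit 0 mixes each pair of kets that differ only in qubit 0: amplitudes (a, b) of (|…0…⟩, |…1…⟩) become ((a + b)/√2, (a − b)/√2). Kets absent from the input have amplitude 0.
(|010⟩, |110⟩): (a, b) = (1/√2, -1/√2) → (0, 1)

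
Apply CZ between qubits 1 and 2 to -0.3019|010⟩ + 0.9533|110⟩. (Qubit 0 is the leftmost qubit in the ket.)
-0.3019|010⟩ + 0.9533|110⟩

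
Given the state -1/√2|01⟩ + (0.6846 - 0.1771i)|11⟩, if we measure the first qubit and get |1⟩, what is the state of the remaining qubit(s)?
(0.9681 - 0.2504i)|1⟩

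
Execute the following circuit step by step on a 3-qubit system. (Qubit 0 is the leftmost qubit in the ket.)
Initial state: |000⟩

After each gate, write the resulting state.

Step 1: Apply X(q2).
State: |001⟩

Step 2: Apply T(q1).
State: |001⟩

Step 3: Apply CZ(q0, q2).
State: |001⟩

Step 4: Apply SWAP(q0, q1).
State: |001⟩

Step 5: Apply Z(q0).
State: |001⟩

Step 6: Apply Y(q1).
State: i|011⟩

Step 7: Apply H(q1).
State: (1/√2)i|001⟩ - (1/√2)i|011⟩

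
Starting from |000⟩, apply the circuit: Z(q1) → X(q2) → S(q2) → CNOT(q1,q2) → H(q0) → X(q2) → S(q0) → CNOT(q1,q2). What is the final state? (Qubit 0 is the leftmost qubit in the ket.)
(1/√2)i|000⟩ - 1/√2|100⟩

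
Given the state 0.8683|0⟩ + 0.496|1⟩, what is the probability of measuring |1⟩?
0.246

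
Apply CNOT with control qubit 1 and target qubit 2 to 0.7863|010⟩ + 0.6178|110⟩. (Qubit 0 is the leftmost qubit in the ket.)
0.7863|011⟩ + 0.6178|111⟩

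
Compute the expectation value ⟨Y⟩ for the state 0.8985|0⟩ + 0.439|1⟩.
0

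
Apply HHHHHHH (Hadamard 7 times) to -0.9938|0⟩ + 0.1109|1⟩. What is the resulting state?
-0.6243|0⟩ - 0.7811|1⟩

H² = I, so H^7 = H: a single Hadamard. With (a, b) = (-0.9938, 0.1109), H gives ((a + b)/√2, (a − b)/√2) = (-0.6243, -0.7811).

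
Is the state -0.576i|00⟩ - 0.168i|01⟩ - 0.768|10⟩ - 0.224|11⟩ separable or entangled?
Separable

Writing the state as a|00⟩ + b|01⟩ + c|10⟩ + d|11⟩, it is a product state iff ad − bc = 0.
Here (a, b, c, d) = (-0.576i, -0.168i, -0.768, -0.224): ad − bc = (-0.576i)(-0.224) − (-0.168i)(-0.768) = 0, so the state is separable.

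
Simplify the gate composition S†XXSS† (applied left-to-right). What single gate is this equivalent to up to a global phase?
S†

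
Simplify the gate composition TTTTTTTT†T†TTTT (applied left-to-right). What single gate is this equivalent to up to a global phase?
T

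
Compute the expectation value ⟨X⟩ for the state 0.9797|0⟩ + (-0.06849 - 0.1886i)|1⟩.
-0.1342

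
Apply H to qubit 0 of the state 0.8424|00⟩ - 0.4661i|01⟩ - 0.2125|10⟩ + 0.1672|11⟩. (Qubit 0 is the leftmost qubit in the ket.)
0.4454|00⟩ + (0.1182 - 0.3296i)|01⟩ + 0.7459|10⟩ + (-0.1182 - 0.3296i)|11⟩

H on qubit 0 mixes each pair of kets that differ only in qubit 0: amplitudes (a, b) of (|…0…⟩, |…1…⟩) become ((a + b)/√2, (a − b)/√2). Kets absent from the input have amplitude 0.
(|00⟩, |10⟩): (a, b) = (0.8424, -0.2125) → (0.4454, 0.7459)
(|01⟩, |11⟩): (a, b) = (-0.4661i, 0.1672) → ((0.1182 - 0.3296i), (-0.1182 - 0.3296i))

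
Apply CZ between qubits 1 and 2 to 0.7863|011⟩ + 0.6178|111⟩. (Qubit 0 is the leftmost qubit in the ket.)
-0.7863|011⟩ - 0.6178|111⟩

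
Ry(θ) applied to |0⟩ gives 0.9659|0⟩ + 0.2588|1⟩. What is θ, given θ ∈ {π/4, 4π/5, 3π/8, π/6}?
π/6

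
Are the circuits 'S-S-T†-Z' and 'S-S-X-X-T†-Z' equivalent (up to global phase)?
Yes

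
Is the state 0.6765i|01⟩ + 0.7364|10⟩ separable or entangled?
Entangled

Writing the state as a|00⟩ + b|01⟩ + c|10⟩ + d|11⟩, it is a product state iff ad − bc = 0.
Here (a, b, c, d) = (0, 0.6765i, 0.7364, 0): ad − bc = (0)(0) − (0.6765i)(0.7364) = -0.4982i ≠ 0, so the state is entangled.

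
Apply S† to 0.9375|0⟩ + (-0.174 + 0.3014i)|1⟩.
0.9375|0⟩ + (0.3014 + 0.174i)|1⟩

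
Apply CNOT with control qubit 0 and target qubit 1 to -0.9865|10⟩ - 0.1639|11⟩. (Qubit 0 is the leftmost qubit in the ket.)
-0.1639|10⟩ - 0.9865|11⟩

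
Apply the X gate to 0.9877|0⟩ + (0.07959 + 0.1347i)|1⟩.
(0.07959 + 0.1347i)|0⟩ + 0.9877|1⟩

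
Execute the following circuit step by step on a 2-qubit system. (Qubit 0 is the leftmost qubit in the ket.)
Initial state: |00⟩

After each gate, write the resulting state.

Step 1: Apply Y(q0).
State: i|10⟩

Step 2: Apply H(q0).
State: (1/√2)i|00⟩ - (1/√2)i|10⟩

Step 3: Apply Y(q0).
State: -1/√2|00⟩ - 1/√2|10⟩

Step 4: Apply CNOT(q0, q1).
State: -1/√2|00⟩ - 1/√2|11⟩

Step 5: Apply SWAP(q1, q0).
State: -1/√2|00⟩ - 1/√2|11⟩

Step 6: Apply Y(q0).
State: (1/√2)i|01⟩ - (1/√2)i|10⟩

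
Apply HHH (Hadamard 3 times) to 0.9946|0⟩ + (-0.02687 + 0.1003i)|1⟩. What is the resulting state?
(0.6843 + 0.07092i)|0⟩ + (0.7223 - 0.07092i)|1⟩

H² = I, so H^3 = H: a single Hadamard. With (a, b) = (0.9946, (-0.02687 + 0.1003i)), H gives ((a + b)/√2, (a − b)/√2) = ((0.6843 + 0.07092i), (0.7223 - 0.07092i)).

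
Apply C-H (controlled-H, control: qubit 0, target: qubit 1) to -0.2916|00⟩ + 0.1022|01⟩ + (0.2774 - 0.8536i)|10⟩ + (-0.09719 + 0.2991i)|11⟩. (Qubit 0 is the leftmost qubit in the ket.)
-0.2916|00⟩ + 0.1022|01⟩ + (0.1274 - 0.3921i)|10⟩ + (0.2649 - 0.8151i)|11⟩

C-H leaves the control-|0⟩ kets |00⟩, |01⟩ unchanged and applies H to qubit 1 on the control-|1⟩ pair (|10⟩, |11⟩).
H = [[1/√2, 1/√2], [1/√2, -1/√2]].
With a = amp(|10⟩) = (0.2774 - 0.8536i) and b = amp(|11⟩) = (-0.09719 + 0.2991i):
new amp(|10⟩) = (1/√2)·a + (1/√2)·b = (0.1274 - 0.3921i)
new amp(|11⟩) = (1/√2)·a + (-1/√2)·b = (0.2649 - 0.8151i)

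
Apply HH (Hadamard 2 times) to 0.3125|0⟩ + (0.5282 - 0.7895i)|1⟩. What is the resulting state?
0.3125|0⟩ + (0.5282 - 0.7895i)|1⟩

H² = I, so an even number of Hadamards cancels: H^2 = I and the state is unchanged.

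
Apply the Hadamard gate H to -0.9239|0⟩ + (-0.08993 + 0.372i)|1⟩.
(-0.7169 + 0.263i)|0⟩ + (-0.5897 - 0.263i)|1⟩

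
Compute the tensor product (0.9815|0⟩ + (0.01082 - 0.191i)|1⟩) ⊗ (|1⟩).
0.9815|01⟩ + (0.01082 - 0.191i)|11⟩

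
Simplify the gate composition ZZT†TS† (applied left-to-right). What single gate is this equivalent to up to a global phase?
S†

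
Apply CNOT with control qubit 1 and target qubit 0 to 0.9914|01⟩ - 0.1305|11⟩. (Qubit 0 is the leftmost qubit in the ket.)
-0.1305|01⟩ + 0.9914|11⟩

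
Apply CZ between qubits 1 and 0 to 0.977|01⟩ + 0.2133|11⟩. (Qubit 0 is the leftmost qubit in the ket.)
0.977|01⟩ - 0.2133|11⟩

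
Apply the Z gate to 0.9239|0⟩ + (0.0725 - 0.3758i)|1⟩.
0.9239|0⟩ + (-0.0725 + 0.3758i)|1⟩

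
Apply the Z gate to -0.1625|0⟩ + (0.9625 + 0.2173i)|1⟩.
-0.1625|0⟩ + (-0.9625 - 0.2173i)|1⟩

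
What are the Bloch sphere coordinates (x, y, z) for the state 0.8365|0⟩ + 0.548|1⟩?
(0.9168, 0, 0.3994)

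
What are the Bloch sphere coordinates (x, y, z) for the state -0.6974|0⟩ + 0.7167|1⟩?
(-0.9997, 0, -0.02729)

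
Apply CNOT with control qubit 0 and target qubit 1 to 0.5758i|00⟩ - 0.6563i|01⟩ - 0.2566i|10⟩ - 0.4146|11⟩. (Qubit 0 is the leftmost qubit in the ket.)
0.5758i|00⟩ - 0.6563i|01⟩ - 0.4146|10⟩ - 0.2566i|11⟩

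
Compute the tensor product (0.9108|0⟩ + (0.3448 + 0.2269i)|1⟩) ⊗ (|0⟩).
0.9108|00⟩ + (0.3448 + 0.2269i)|10⟩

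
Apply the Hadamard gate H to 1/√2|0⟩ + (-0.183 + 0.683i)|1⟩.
(0.3706 + 0.483i)|0⟩ + (0.6294 - 0.483i)|1⟩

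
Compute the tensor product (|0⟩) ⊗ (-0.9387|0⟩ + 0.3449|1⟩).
-0.9387|00⟩ + 0.3449|01⟩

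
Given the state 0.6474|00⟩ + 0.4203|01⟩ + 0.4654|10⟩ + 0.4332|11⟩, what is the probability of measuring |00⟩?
0.4191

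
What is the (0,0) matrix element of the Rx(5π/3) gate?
-0.866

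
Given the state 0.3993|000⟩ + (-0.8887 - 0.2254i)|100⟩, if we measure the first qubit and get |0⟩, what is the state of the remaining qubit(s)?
|00⟩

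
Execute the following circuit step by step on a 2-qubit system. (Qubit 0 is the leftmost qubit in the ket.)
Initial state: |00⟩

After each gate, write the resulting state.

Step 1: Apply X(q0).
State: |10⟩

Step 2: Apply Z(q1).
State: |10⟩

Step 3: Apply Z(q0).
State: -|10⟩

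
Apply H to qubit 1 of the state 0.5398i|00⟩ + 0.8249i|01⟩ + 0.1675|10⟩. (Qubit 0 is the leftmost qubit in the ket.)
0.965i|00⟩ - 0.2016i|01⟩ + 0.1184|10⟩ + 0.1184|11⟩

H on qubit 1 mixes each pair of kets that differ only in qubit 1: amplitudes (a, b) of (|…0…⟩, |…1…⟩) become ((a + b)/√2, (a − b)/√2). Kets absent from the input have amplitude 0.
(|00⟩, |01⟩): (a, b) = (0.5398i, 0.8249i) → (0.965i, -0.2016i)
(|10⟩, |11⟩): (a, b) = (0.1675, 0) → (0.1184, 0.1184)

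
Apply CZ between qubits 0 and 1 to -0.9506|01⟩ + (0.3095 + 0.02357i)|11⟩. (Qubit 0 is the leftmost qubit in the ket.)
-0.9506|01⟩ + (-0.3095 - 0.02357i)|11⟩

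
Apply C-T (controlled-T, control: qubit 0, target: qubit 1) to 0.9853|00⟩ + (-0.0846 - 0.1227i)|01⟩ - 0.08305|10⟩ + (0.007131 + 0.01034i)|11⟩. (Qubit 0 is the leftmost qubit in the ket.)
0.9853|00⟩ + (-0.0846 - 0.1227i)|01⟩ - 0.08305|10⟩ + (-0.002269 + 0.01235i)|11⟩

C-T leaves the control-|0⟩ kets |00⟩, |01⟩ unchanged and applies T to qubit 1 on the control-|1⟩ pair (|10⟩, |11⟩).
T = [[1, 0], [0, (1/√2 + (1/√2)i)]].
With a = amp(|10⟩) = -0.08305 and b = amp(|11⟩) = (0.007131 + 0.01034i):
new amp(|10⟩) = (1)·a = -0.08305
new amp(|11⟩) = (1/√2 + (1/√2)i)·b = (-0.002269 + 0.01235i)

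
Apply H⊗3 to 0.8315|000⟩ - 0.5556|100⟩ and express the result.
0.09755|000⟩ + 0.09755|001⟩ + 0.09755|010⟩ + 0.09755|011⟩ + 0.4904|100⟩ + 0.4904|101⟩ + 0.4904|110⟩ + 0.4904|111⟩

H⊗3 gives amp(|y⟩) = (1/2√2) Σ_x (−1)^(x·y) amp(|x⟩), where x·y is the number of positions in which both x and y have a 1.
|000⟩: (0.8315 - 0.5556)/(2√2) = 0.09755
|001⟩: (0.8315 - 0.5556)/(2√2) = 0.09755
|010⟩: (0.8315 - 0.5556)/(2√2) = 0.09755
|011⟩: (0.8315 - 0.5556)/(2√2) = 0.09755
|100⟩: (0.8315 + 0.5556)/(2√2) = 0.4904
|101⟩: (0.8315 + 0.5556)/(2√2) = 0.4904
|110⟩: (0.8315 + 0.5556)/(2√2) = 0.4904
|111⟩: (0.8315 + 0.5556)/(2√2) = 0.4904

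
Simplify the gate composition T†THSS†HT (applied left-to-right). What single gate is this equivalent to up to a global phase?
T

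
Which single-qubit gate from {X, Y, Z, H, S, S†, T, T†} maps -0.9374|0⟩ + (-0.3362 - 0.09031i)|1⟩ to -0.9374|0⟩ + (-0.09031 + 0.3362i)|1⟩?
S†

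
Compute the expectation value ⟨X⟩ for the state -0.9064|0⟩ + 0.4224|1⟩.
-0.7657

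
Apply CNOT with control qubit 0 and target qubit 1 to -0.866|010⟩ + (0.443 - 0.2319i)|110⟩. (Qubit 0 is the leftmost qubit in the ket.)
-0.866|010⟩ + (0.443 - 0.2319i)|100⟩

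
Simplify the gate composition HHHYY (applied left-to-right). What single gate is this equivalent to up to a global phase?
H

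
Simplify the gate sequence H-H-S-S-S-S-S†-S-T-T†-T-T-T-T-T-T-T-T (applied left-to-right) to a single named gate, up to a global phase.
I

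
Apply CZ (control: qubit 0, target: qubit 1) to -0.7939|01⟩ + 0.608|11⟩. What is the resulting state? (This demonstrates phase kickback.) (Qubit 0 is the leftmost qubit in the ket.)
-0.7939|01⟩ - 0.608|11⟩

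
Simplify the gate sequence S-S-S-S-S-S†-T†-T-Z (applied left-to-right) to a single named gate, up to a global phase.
Z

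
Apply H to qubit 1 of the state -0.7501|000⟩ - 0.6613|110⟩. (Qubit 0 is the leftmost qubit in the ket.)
-0.5304|000⟩ - 0.5304|010⟩ - 0.4676|100⟩ + 0.4676|110⟩

H on qubit 1 mixes each pair of kets that differ only in qubit 1: amplitudes (a, b) of (|…0…⟩, |…1…⟩) become ((a + b)/√2, (a − b)/√2). Kets absent from the input have amplitude 0.
(|000⟩, |010⟩): (a, b) = (-0.7501, 0) → (-0.5304, -0.5304)
(|100⟩, |110⟩): (a, b) = (0, -0.6613) → (-0.4676, 0.4676)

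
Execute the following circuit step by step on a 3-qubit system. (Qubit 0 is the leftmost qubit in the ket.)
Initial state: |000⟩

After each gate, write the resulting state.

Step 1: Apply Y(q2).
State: i|001⟩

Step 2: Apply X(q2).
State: i|000⟩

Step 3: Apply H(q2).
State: (1/√2)i|000⟩ + (1/√2)i|001⟩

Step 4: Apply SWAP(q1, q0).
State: (1/√2)i|000⟩ + (1/√2)i|001⟩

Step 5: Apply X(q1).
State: (1/√2)i|010⟩ + (1/√2)i|011⟩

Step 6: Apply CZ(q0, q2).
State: (1/√2)i|010⟩ + (1/√2)i|011⟩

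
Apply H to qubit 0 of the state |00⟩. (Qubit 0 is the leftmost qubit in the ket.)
1/√2|00⟩ + 1/√2|10⟩

H on qubit 0 mixes each pair of kets that differ only in qubit 0: amplitudes (a, b) of (|…0…⟩, |…1…⟩) become ((a + b)/√2, (a − b)/√2). Kets absent from the input have amplitude 0.
(|00⟩, |10⟩): (a, b) = (1, 0) → (1/√2, 1/√2)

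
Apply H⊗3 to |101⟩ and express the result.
1/√8|000⟩ - 1/√8|001⟩ + 1/√8|010⟩ - 1/√8|011⟩ - 1/√8|100⟩ + 1/√8|101⟩ - 1/√8|110⟩ + 1/√8|111⟩

H⊗3 gives amp(|y⟩) = (1/2√2) Σ_x (−1)^(x·y) amp(|x⟩), where x·y is the number of positions in which both x and y have a 1.
|000⟩: (1)/(2√2) = 1/√8
|001⟩: (-1)/(2√2) = -1/√8
|010⟩: (1)/(2√2) = 1/√8
|011⟩: (-1)/(2√2) = -1/√8
|100⟩: (-1)/(2√2) = -1/√8
|101⟩: (1)/(2√2) = 1/√8
|110⟩: (-1)/(2√2) = -1/√8
|111⟩: (1)/(2√2) = 1/√8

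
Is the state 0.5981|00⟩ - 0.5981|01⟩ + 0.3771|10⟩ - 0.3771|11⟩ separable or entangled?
Separable

Writing the state as a|00⟩ + b|01⟩ + c|10⟩ + d|11⟩, it is a product state iff ad − bc = 0.
Here (a, b, c, d) = (0.5981, -0.5981, 0.3771, -0.3771): ad − bc = (0.5981)(-0.3771) − (-0.5981)(0.3771) = 0, so the state is separable.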